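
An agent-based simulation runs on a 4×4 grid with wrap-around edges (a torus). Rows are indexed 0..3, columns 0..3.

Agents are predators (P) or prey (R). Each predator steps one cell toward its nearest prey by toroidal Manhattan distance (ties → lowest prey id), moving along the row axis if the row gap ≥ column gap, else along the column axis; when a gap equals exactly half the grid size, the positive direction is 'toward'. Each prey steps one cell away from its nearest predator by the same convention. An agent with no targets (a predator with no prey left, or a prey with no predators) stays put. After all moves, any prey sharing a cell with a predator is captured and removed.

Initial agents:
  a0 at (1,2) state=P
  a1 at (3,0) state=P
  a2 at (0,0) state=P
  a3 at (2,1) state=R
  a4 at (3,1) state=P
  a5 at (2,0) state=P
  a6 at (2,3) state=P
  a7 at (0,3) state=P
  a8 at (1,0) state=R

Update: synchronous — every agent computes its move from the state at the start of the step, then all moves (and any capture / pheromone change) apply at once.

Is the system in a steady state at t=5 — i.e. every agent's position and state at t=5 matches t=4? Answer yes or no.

t=1: a0@(2,2):P a1@(2,0):P a2@(1,0):P a3@(1,1):R a4@(2,1):P a5@(2,1):P a6@(2,0):P a7@(1,3):P
t=2: a0@(1,2):P a1@(1,0):P a2@(1,1):P a4@(1,1):P a5@(1,1):P a6@(1,0):P a7@(1,0):P
t=3: (unchanged — steady state)

yes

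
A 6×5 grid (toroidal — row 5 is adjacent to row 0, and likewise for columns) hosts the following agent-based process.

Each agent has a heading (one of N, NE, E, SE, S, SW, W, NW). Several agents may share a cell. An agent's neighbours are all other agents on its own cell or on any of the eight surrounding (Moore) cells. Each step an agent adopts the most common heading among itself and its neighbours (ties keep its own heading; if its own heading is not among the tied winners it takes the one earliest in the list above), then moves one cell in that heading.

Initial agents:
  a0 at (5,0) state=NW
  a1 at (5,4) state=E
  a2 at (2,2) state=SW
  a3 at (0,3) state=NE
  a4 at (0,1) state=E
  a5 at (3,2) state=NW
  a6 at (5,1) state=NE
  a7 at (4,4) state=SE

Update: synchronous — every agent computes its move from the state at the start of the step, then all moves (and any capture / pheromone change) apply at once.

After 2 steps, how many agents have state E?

4

t=1: a0@(5,1):E a1@(5,0):E a2@(3,1):SW a3@(5,4):NE a4@(0,2):E a5@(2,1):NW a6@(4,2):NE a7@(5,0):SE
t=2: a0@(5,2):E a1@(5,1):E a2@(4,0):SW a3@(4,0):NE a4@(0,3):E a5@(1,0):NW a6@(3,3):NE a7@(5,1):E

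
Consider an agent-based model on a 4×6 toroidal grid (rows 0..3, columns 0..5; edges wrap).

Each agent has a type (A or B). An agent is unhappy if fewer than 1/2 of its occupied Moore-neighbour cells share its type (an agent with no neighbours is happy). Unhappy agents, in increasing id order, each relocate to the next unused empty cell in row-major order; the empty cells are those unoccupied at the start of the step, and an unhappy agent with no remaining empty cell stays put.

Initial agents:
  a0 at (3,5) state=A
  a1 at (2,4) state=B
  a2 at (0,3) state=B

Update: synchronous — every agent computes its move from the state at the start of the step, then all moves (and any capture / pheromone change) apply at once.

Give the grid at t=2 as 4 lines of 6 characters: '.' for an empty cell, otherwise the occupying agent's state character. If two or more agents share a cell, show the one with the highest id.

t=1: a0@(0,0):A a1@(0,1):B a2@(0,3):B
t=2: a0@(0,2):A a1@(0,4):B a2@(0,3):B

..ABB.
......
......
......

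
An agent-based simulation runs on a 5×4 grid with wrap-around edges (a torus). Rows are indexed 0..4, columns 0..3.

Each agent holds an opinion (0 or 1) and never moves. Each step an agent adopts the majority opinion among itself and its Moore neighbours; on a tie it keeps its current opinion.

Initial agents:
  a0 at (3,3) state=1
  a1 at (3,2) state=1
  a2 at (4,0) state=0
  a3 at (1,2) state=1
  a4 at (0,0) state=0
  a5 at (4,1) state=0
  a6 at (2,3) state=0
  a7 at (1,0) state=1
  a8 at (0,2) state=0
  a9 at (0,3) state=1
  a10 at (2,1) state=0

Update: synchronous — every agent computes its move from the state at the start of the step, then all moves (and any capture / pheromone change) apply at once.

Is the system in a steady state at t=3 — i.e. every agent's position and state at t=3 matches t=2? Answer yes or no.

no

t=1: a0@(3,3):1 a1@(3,2):0 a2@(4,0):0 a3@(1,2):0 a4@(0,0):0 a5@(4,1):0 a6@(2,3):1 a7@(1,0):0 a8@(0,2):0 a9@(0,3):1 a10@(2,1):1
t=2: a0@(3,3):1 a1@(3,2):1 a2@(4,0):0 a3@(1,2):1 a4@(0,0):0 a5@(4,1):0 a6@(2,3):0 a7@(1,0):1 a8@(0,2):0 a9@(0,3):0 a10@(2,1):0
t=3: a0@(3,3):1 a1@(3,2):0 a2@(4,0):0 a3@(1,2):0 a4@(0,0):0 a5@(4,1):0 a6@(2,3):1 a7@(1,0):0 a8@(0,2):0 a9@(0,3):0 a10@(2,1):1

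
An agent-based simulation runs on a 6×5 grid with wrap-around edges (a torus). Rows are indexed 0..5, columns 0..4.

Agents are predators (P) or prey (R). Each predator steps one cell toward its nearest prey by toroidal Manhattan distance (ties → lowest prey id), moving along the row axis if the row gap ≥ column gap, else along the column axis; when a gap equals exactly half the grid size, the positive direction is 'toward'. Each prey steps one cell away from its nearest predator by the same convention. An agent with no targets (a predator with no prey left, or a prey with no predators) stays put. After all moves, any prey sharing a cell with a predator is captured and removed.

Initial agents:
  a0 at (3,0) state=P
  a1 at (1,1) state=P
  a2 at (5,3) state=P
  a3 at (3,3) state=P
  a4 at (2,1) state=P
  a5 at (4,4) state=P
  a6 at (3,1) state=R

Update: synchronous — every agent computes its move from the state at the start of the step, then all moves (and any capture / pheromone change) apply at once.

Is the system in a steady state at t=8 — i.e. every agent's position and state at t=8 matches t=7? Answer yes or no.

yes

t=1: a0@(3,1):P a1@(2,1):P a2@(4,3):P a3@(3,2):P a4@(3,1):P a5@(4,0):P
t=2: (unchanged — steady state)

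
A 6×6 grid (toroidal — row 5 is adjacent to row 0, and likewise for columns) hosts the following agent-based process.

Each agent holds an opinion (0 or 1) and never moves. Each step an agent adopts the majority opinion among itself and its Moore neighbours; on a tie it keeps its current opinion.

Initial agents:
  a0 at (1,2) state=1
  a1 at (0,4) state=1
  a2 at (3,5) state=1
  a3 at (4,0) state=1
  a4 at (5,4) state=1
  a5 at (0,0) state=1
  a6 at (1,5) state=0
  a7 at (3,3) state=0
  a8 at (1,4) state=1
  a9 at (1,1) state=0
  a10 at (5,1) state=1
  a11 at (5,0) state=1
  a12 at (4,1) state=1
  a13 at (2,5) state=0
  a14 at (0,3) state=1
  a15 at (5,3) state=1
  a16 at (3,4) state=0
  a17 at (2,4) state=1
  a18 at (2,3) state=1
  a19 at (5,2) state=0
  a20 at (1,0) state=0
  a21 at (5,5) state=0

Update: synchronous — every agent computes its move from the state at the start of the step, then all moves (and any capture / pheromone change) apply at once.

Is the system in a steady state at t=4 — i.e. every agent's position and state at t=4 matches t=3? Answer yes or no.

no

t=1: a0@(1,2):1 a1@(0,4):1 a2@(3,5):1 a3@(4,0):1 a4@(5,4):1 a5@(0,0):0 a6@(1,5):1 a7@(3,3):0 a8@(1,4):1 a9@(1,1):0 a10@(5,1):1 a11@(5,0):1 a12@(4,1):1 a13@(2,5):0 a14@(0,3):1 a15@(5,3):1 a16@(3,4):0 a17@(2,4):1 a18@(2,3):1 a19@(5,2):1 a20@(1,0):0 a21@(5,5):1
t=2: a0@(1,2):1 a1@(0,4):1 a2@(3,5):1 a3@(4,0):1 a4@(5,4):1 a5@(0,0):1 a6@(1,5):1 a7@(3,3):0 a8@(1,4):1 a9@(1,1):0 a10@(5,1):1 a11@(5,0):1 a12@(4,1):1 a13@(2,5):1 a14@(0,3):1 a15@(5,3):1 a16@(3,4):0 a17@(2,4):1 a18@(2,3):1 a19@(5,2):1 a20@(1,0):0 a21@(5,5):1
t=3: a0@(1,2):1 a1@(0,4):1 a2@(3,5):1 a3@(4,0):1 a4@(5,4):1 a5@(0,0):1 a6@(1,5):1 a7@(3,3):0 a8@(1,4):1 a9@(1,1):0 a10@(5,1):1 a11@(5,0):1 a12@(4,1):1 a13@(2,5):1 a14@(0,3):1 a15@(5,3):1 a16@(3,4):1 a17@(2,4):1 a18@(2,3):1 a19@(5,2):1 a20@(1,0):1 a21@(5,5):1
t=4: a0@(1,2):1 a1@(0,4):1 a2@(3,5):1 a3@(4,0):1 a4@(5,4):1 a5@(0,0):1 a6@(1,5):1 a7@(3,3):1 a8@(1,4):1 a9@(1,1):1 a10@(5,1):1 a11@(5,0):1 a12@(4,1):1 a13@(2,5):1 a14@(0,3):1 a15@(5,3):1 a16@(3,4):1 a17@(2,4):1 a18@(2,3):1 a19@(5,2):1 a20@(1,0):1 a21@(5,5):1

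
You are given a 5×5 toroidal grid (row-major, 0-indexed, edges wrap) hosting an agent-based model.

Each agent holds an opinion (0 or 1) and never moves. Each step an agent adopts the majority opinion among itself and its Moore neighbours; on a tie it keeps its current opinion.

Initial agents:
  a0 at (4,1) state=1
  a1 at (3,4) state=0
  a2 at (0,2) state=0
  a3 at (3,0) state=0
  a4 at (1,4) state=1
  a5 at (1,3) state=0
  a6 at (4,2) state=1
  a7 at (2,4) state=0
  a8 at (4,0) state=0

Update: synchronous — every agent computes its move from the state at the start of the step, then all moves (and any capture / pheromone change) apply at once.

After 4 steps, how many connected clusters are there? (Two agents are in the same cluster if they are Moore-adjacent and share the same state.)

t=1: a0@(4,1):0 a1@(3,4):0 a2@(0,2):0 a3@(3,0):0 a4@(1,4):0 a5@(1,3):0 a6@(4,2):1 a7@(2,4):0 a8@(4,0):0
t=2: a0@(4,1):0 a1@(3,4):0 a2@(0,2):0 a3@(3,0):0 a4@(1,4):0 a5@(1,3):0 a6@(4,2):0 a7@(2,4):0 a8@(4,0):0
t=3: (unchanged — steady state)

1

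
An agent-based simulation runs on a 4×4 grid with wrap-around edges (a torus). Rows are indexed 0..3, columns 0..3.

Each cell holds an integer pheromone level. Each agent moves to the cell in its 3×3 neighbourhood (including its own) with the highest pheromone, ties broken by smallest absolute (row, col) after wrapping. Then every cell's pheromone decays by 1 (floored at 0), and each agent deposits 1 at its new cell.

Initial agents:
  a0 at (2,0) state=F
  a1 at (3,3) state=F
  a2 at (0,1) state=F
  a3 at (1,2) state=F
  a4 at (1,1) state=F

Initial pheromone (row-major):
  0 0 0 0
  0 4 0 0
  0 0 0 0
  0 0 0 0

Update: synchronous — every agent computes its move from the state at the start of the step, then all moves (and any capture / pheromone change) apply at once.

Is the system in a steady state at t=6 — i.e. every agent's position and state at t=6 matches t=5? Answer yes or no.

t=1: a0@(1,1) a1@(0,0) a2@(1,1) a3@(1,1) a4@(1,1) | pheromone: 1 0 0 0 / 0 7 0 0 / 0 0 0 0 / 0 0 0 0
t=2: a0@(1,1) a1@(1,1) a2@(1,1) a3@(1,1) a4@(1,1) | pheromone: 0 0 0 0 / 0 11 0 0 / 0 0 0 0 / 0 0 0 0
t=3: a0@(1,1) a1@(1,1) a2@(1,1) a3@(1,1) a4@(1,1) | pheromone: 0 0 0 0 / 0 15 0 0 / 0 0 0 0 / 0 0 0 0
t=4: a0@(1,1) a1@(1,1) a2@(1,1) a3@(1,1) a4@(1,1) | pheromone: 0 0 0 0 / 0 19 0 0 / 0 0 0 0 / 0 0 0 0
t=5: a0@(1,1) a1@(1,1) a2@(1,1) a3@(1,1) a4@(1,1) | pheromone: 0 0 0 0 / 0 23 0 0 / 0 0 0 0 / 0 0 0 0
t=6: a0@(1,1) a1@(1,1) a2@(1,1) a3@(1,1) a4@(1,1) | pheromone: 0 0 0 0 / 0 27 0 0 / 0 0 0 0 / 0 0 0 0

yes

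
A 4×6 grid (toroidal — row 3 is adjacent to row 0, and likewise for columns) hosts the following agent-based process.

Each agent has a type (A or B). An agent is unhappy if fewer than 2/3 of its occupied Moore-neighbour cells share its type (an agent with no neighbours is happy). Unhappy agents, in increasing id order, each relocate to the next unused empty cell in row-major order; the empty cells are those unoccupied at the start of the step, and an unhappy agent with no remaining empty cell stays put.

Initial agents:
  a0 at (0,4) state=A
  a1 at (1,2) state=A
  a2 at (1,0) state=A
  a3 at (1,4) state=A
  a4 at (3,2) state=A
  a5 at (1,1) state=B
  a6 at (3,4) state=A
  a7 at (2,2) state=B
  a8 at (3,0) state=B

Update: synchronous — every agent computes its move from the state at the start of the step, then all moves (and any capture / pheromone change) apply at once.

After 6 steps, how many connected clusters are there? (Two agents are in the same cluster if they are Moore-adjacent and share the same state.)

3

t=1: a0@(0,4):A a1@(0,0):A a2@(0,1):A a3@(1,4):A a4@(0,2):A a5@(0,3):B a6@(3,4):A a7@(0,5):B a8@(3,0):B
t=2: a0@(1,0):A a1@(1,1):A a2@(0,1):A a3@(1,2):A a4@(1,3):A a5@(1,5):B a6@(2,0):A a7@(2,1):B a8@(2,2):B
t=3: a0@(0,0):A a1@(1,1):A a2@(0,1):A a3@(0,2):A a4@(0,3):A a5@(0,4):B a6@(0,5):A a7@(1,4):B a8@(2,3):B
t=4: a0@(0,0):A a1@(1,1):A a2@(0,1):A a3@(0,2):A a4@(1,0):A a5@(1,2):B a6@(1,3):A a7@(1,5):B a8@(2,3):B
t=5: a0@(0,0):A a1@(1,1):A a2@(0,1):A a3@(0,2):A a4@(1,0):A a5@(0,3):B a6@(0,4):A a7@(0,5):B a8@(1,4):B
t=6: a0@(0,0):A a1@(1,1):A a2@(0,1):A a3@(0,2):A a4@(1,0):A a5@(1,2):B a6@(1,3):A a7@(1,5):B a8@(1,4):B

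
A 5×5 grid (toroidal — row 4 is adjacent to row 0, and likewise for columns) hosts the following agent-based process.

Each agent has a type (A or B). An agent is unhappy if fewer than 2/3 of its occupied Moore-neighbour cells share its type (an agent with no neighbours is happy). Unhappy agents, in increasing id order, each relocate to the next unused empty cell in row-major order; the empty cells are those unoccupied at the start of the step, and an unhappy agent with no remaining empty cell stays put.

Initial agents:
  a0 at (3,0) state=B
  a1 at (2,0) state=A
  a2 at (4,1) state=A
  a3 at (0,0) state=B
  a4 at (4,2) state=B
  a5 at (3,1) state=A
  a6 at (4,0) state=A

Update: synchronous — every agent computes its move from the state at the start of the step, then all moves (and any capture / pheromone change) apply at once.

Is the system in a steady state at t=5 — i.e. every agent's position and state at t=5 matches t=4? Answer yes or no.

t=1: a0@(0,1):B a1@(0,2):A a2@(0,3):A a3@(0,4):B a4@(1,0):B a5@(1,1):A a6@(1,2):A
t=2: a0@(0,0):B a1@(0,2):A a2@(0,3):A a3@(1,3):B a4@(1,0):B a5@(1,4):A a6@(1,2):A
t=3: a0@(0,1):B a1@(0,2):A a2@(0,3):A a3@(0,4):B a4@(1,1):B a5@(2,0):A a6@(1,2):A
t=4: a0@(0,0):B a1@(1,0):A a2@(0,3):A a3@(1,3):B a4@(1,4):B a5@(2,1):A a6@(2,2):A
t=5: a0@(0,1):B a1@(0,2):A a2@(0,4):A a3@(1,1):B a4@(1,2):B a5@(2,1):A a6@(2,0):A

no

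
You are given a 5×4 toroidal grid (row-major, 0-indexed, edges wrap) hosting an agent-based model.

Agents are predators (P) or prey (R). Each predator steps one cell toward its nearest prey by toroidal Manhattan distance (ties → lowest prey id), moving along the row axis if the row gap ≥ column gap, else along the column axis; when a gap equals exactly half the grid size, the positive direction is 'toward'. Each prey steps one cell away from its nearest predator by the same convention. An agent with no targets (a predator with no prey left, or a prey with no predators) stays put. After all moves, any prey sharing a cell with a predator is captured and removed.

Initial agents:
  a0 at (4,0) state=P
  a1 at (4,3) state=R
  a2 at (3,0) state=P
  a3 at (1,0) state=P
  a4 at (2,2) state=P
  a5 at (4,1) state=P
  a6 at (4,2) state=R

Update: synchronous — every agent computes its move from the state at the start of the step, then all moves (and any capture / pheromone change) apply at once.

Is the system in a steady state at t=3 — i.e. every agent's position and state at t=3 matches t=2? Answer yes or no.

t=1: a0@(4,3):P a2@(4,0):P a3@(0,0):P a4@(3,2):P a5@(4,2):P
t=2: (unchanged — steady state)

yes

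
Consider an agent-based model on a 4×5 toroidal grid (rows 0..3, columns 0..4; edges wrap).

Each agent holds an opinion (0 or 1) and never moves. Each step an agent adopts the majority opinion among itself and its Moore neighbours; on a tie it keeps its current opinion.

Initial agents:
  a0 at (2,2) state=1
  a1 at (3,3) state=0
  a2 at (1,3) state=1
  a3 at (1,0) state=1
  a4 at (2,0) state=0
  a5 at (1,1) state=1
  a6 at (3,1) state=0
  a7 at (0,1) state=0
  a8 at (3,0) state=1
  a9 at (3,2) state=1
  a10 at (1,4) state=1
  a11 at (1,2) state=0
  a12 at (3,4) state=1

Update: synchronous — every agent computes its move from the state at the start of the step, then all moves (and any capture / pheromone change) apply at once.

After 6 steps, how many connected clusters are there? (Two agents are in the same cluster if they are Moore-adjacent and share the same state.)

1

t=1: a0@(2,2):1 a1@(3,3):1 a2@(1,3):1 a3@(1,0):1 a4@(2,0):1 a5@(1,1):1 a6@(3,1):0 a7@(0,1):1 a8@(3,0):0 a9@(3,2):0 a10@(1,4):1 a11@(1,2):1 a12@(3,4):1
t=2: a0@(2,2):1 a1@(3,3):1 a2@(1,3):1 a3@(1,0):1 a4@(2,0):1 a5@(1,1):1 a6@(3,1):0 a7@(0,1):1 a8@(3,0):1 a9@(3,2):1 a10@(1,4):1 a11@(1,2):1 a12@(3,4):1
t=3: a0@(2,2):1 a1@(3,3):1 a2@(1,3):1 a3@(1,0):1 a4@(2,0):1 a5@(1,1):1 a6@(3,1):1 a7@(0,1):1 a8@(3,0):1 a9@(3,2):1 a10@(1,4):1 a11@(1,2):1 a12@(3,4):1
t=4: (unchanged — steady state)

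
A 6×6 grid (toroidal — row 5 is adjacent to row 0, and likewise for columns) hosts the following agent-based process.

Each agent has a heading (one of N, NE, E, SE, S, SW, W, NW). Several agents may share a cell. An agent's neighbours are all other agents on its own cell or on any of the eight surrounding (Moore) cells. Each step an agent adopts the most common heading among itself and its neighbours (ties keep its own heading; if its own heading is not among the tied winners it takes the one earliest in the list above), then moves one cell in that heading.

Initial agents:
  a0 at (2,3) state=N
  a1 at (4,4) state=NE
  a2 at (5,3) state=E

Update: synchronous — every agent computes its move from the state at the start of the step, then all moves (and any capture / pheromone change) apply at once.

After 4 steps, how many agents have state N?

1

t=1: a0@(1,3):N a1@(3,5):NE a2@(5,4):E
t=2: a0@(0,3):N a1@(2,0):NE a2@(5,5):E
t=3: a0@(5,3):N a1@(1,1):NE a2@(5,0):E
t=4: a0@(4,3):N a1@(0,2):NE a2@(5,1):E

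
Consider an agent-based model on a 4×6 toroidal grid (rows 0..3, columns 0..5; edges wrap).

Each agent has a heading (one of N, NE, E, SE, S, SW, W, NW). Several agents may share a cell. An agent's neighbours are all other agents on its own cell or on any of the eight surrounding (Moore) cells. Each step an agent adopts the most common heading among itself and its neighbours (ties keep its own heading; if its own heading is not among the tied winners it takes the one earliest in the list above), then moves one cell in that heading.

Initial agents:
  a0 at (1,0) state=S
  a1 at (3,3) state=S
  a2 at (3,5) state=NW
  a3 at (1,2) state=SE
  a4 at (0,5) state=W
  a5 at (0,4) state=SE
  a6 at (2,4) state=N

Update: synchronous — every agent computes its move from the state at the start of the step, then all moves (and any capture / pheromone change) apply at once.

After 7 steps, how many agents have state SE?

t=1: a0@(2,0):S a1@(0,3):S a2@(2,4):NW a3@(2,3):SE a4@(0,4):W a5@(1,5):SE a6@(1,4):N
t=2: a0@(3,0):S a1@(1,3):S a2@(3,5):SE a3@(3,4):SE a4@(0,3):W a5@(2,0):SE a6@(2,5):SE
t=3: a0@(0,1):SE a1@(2,3):S a2@(0,0):SE a3@(0,5):SE a4@(0,2):W a5@(3,1):SE a6@(3,0):SE
t=4: a0@(1,2):SE a1@(3,3):S a2@(1,1):SE a3@(1,0):SE a4@(1,3):SE a5@(0,2):SE a6@(0,1):SE
t=5: a0@(2,3):SE a1@(0,3):S a2@(2,2):SE a3@(2,1):SE a4@(2,4):SE a5@(1,3):SE a6@(1,2):SE
t=6: a0@(3,4):SE a1@(1,4):SE a2@(3,3):SE a3@(3,2):SE a4@(3,5):SE a5@(2,4):SE a6@(2,3):SE
t=7: a0@(0,5):SE a1@(2,5):SE a2@(0,4):SE a3@(0,3):SE a4@(0,0):SE a5@(3,5):SE a6@(3,4):SE

7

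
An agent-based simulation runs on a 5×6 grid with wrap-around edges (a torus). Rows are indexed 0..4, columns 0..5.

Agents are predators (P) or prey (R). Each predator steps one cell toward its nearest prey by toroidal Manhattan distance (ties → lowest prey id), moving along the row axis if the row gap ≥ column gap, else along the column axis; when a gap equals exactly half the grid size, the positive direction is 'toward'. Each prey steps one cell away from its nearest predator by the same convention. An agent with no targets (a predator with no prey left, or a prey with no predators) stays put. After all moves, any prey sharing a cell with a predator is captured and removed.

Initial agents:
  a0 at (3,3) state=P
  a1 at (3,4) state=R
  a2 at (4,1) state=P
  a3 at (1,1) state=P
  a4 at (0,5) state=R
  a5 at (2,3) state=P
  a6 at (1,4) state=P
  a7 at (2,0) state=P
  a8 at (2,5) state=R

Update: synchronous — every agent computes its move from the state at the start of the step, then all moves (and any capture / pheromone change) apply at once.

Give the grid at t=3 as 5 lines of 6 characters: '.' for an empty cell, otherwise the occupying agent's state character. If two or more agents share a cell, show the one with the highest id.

t=1: a0@(3,4):P a1@(3,5):R a2@(4,0):P a3@(1,0):P a4@(4,5):R a5@(3,3):P a6@(2,4):P a7@(2,5):P
t=2: a0@(3,5):P a1@(3,0):R a2@(4,5):P a3@(2,0):P a4@(4,4):R a5@(3,4):P a6@(3,4):P a7@(3,5):P
t=3: a0@(3,0):P a1@(3,1):R a2@(4,4):P a3@(3,0):P a4@(4,3):R a5@(4,4):P a6@(4,4):P a7@(3,0):P

......
......
......
PR....
...RP.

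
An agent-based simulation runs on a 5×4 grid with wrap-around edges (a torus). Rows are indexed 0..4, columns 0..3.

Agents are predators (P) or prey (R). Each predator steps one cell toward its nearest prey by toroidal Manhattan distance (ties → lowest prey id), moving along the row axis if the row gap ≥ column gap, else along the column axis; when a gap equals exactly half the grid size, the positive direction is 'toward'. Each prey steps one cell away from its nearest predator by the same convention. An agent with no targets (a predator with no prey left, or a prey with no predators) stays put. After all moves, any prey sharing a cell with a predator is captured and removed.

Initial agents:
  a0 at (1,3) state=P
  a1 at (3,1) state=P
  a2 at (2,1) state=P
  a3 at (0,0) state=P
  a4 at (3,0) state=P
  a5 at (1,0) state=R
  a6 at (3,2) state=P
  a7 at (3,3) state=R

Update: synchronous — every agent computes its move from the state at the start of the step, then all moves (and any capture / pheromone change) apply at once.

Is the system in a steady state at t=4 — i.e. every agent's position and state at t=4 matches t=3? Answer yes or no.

t=1: a0@(1,0):P a1@(3,2):P a2@(1,1):P a3@(1,0):P a4@(3,3):P a6@(3,3):P
t=2: (unchanged — steady state)

yes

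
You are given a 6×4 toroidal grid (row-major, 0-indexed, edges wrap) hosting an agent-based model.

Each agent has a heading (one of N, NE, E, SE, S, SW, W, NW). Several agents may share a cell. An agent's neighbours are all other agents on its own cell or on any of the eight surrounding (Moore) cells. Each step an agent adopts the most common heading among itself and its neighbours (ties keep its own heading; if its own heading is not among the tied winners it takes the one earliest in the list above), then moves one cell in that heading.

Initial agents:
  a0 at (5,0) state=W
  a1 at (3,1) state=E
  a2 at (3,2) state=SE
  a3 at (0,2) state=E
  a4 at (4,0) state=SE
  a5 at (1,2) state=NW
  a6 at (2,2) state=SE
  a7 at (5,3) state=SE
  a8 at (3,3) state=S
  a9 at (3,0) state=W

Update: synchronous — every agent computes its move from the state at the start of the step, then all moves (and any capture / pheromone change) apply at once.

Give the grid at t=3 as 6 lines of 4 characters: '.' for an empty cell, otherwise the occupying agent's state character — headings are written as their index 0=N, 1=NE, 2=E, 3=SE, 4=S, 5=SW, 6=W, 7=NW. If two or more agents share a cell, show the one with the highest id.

t=1: a0@(0,1):SE a1@(4,2):SE a2@(4,3):SE a3@(0,3):E a4@(5,1):SE a5@(0,1):NW a6@(3,3):SE a7@(0,0):SE a8@(4,0):SE a9@(3,3):W
t=2: a0@(1,2):SE a1@(5,3):SE a2@(5,0):SE a3@(0,0):E a4@(0,2):SE a5@(1,2):SE a6@(4,0):SE a7@(1,1):SE a8@(5,1):SE a9@(4,0):SE
t=3: a0@(2,3):SE a1@(0,0):SE a2@(0,1):SE a3@(1,1):SE a4@(1,3):SE a5@(2,3):SE a6@(5,1):SE a7@(2,2):SE a8@(0,2):SE a9@(5,1):SE

333.
.3.3
..33
....
....
.3..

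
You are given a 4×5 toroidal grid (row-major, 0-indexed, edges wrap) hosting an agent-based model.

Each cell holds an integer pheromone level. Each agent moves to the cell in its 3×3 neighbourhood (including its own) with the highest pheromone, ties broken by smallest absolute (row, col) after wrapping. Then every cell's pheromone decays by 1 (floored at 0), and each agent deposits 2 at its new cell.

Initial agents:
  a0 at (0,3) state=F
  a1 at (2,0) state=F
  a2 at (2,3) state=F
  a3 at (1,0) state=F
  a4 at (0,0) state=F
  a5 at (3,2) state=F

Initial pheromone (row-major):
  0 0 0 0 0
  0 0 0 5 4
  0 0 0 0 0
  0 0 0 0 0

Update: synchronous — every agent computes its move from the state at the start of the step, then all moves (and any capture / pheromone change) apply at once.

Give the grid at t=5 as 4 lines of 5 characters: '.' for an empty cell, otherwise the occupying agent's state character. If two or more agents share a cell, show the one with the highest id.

t=1: a0@(1,3) a1@(1,4) a2@(1,3) a3@(1,4) a4@(1,4) a5@(0,1) | pheromone: 0 2 0 0 0 / 0 0 0 8 9 / 0 0 0 0 0 / 0 0 0 0 0
t=2: a0@(1,4) a1@(1,4) a2@(1,4) a3@(1,4) a4@(1,4) a5@(0,1) | pheromone: 0 3 0 0 0 / 0 0 0 7 18 / 0 0 0 0 0 / 0 0 0 0 0
t=3: a0@(1,4) a1@(1,4) a2@(1,4) a3@(1,4) a4@(1,4) a5@(0,1) | pheromone: 0 4 0 0 0 / 0 0 0 6 27 / 0 0 0 0 0 / 0 0 0 0 0
t=4: a0@(1,4) a1@(1,4) a2@(1,4) a3@(1,4) a4@(1,4) a5@(0,1) | pheromone: 0 5 0 0 0 / 0 0 0 5 36 / 0 0 0 0 0 / 0 0 0 0 0
t=5: a0@(1,4) a1@(1,4) a2@(1,4) a3@(1,4) a4@(1,4) a5@(0,1) | pheromone: 0 6 0 0 0 / 0 0 0 4 45 / 0 0 0 0 0 / 0 0 0 0 0

.F...
....F
.....
.....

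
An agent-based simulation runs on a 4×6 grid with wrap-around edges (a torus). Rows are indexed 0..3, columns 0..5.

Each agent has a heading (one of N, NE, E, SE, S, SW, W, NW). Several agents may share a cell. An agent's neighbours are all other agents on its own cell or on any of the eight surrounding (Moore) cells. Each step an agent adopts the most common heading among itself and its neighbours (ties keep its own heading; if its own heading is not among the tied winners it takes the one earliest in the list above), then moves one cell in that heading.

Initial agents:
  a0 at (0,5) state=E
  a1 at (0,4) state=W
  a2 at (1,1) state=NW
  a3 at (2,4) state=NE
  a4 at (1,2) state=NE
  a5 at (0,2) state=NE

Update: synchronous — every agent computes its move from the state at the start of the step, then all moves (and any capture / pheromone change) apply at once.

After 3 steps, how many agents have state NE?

5

t=1: a0@(0,0):E a1@(0,3):W a2@(0,2):NE a3@(1,5):NE a4@(0,3):NE a5@(3,3):NE
t=2: a0@(0,1):E a1@(3,4):NE a2@(3,3):NE a3@(0,0):NE a4@(3,4):NE a5@(2,4):NE
t=3: a0@(0,2):E a1@(2,5):NE a2@(2,4):NE a3@(3,1):NE a4@(2,5):NE a5@(1,5):NE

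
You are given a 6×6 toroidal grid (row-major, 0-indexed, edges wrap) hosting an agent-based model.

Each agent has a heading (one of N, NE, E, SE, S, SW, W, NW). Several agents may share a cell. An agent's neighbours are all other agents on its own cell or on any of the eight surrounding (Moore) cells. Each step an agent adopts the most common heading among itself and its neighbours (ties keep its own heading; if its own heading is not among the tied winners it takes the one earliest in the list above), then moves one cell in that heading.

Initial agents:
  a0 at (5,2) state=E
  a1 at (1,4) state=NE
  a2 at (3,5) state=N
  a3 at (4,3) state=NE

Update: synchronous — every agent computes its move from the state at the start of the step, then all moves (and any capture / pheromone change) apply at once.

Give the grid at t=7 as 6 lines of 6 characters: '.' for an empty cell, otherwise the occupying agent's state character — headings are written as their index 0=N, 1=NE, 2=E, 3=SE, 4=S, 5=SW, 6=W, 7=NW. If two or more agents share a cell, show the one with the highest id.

.....1
......
.....0
....1.
......
...2..

t=1: a0@(5,3):E a1@(0,5):NE a2@(2,5):N a3@(3,4):NE
t=2: a0@(5,4):E a1@(5,0):NE a2@(1,5):N a3@(2,5):NE
t=3: a0@(5,5):E a1@(4,1):NE a2@(0,5):N a3@(1,0):NE
t=4: a0@(5,0):E a1@(3,2):NE a2@(5,5):N a3@(0,1):NE
t=5: a0@(5,1):E a1@(2,3):NE a2@(4,5):N a3@(5,2):NE
t=6: a0@(5,2):E a1@(1,4):NE a2@(3,5):N a3@(4,3):NE
t=7: a0@(5,3):E a1@(0,5):NE a2@(2,5):N a3@(3,4):NE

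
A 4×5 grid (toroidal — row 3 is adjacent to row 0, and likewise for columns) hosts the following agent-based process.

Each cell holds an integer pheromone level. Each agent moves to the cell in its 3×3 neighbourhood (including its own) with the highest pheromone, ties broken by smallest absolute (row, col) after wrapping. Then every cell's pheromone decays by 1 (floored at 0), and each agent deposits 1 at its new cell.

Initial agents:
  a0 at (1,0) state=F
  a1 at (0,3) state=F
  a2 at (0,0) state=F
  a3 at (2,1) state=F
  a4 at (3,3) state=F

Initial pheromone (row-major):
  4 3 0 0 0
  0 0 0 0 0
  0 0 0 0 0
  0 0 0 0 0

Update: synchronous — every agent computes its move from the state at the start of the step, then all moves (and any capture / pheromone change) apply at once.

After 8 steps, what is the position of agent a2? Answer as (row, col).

(0, 0)

t=1: a0@(0,0) a1@(0,2) a2@(0,0) a3@(1,0) a4@(0,2) | pheromone: 5 2 2 0 0 / 1 0 0 0 0 / 0 0 0 0 0 / 0 0 0 0 0
t=2: a0@(0,0) a1@(0,1) a2@(0,0) a3@(0,0) a4@(0,1) | pheromone: 7 3 1 0 0 / 0 0 0 0 0 / 0 0 0 0 0 / 0 0 0 0 0
t=3: a0@(0,0) a1@(0,0) a2@(0,0) a3@(0,0) a4@(0,0) | pheromone: 11 2 0 0 0 / 0 0 0 0 0 / 0 0 0 0 0 / 0 0 0 0 0
t=4: a0@(0,0) a1@(0,0) a2@(0,0) a3@(0,0) a4@(0,0) | pheromone: 15 1 0 0 0 / 0 0 0 0 0 / 0 0 0 0 0 / 0 0 0 0 0
t=5: a0@(0,0) a1@(0,0) a2@(0,0) a3@(0,0) a4@(0,0) | pheromone: 19 0 0 0 0 / 0 0 0 0 0 / 0 0 0 0 0 / 0 0 0 0 0
t=6: a0@(0,0) a1@(0,0) a2@(0,0) a3@(0,0) a4@(0,0) | pheromone: 23 0 0 0 0 / 0 0 0 0 0 / 0 0 0 0 0 / 0 0 0 0 0
t=7: a0@(0,0) a1@(0,0) a2@(0,0) a3@(0,0) a4@(0,0) | pheromone: 27 0 0 0 0 / 0 0 0 0 0 / 0 0 0 0 0 / 0 0 0 0 0
t=8: a0@(0,0) a1@(0,0) a2@(0,0) a3@(0,0) a4@(0,0) | pheromone: 31 0 0 0 0 / 0 0 0 0 0 / 0 0 0 0 0 / 0 0 0 0 0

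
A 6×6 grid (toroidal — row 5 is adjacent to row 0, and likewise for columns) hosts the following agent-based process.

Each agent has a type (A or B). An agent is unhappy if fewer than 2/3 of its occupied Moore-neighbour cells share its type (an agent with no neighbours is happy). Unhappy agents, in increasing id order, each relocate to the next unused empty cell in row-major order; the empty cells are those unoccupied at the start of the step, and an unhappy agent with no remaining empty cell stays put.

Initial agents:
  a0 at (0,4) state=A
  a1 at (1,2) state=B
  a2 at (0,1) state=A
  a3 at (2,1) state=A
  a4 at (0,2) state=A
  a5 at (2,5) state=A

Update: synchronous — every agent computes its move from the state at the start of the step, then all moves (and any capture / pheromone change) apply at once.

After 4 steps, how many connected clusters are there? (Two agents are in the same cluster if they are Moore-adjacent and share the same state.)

t=1: a0@(0,4):A a1@(0,0):B a2@(0,3):A a3@(0,5):A a4@(1,0):A a5@(2,5):A
t=2: a0@(0,4):A a1@(0,1):B a2@(0,3):A a3@(0,5):A a4@(1,0):A a5@(2,5):A
t=3: a0@(0,4):A a1@(0,0):B a2@(0,3):A a3@(0,5):A a4@(1,0):A a5@(2,5):A
t=4: a0@(0,4):A a1@(0,1):B a2@(0,3):A a3@(0,5):A a4@(1,0):A a5@(2,5):A

2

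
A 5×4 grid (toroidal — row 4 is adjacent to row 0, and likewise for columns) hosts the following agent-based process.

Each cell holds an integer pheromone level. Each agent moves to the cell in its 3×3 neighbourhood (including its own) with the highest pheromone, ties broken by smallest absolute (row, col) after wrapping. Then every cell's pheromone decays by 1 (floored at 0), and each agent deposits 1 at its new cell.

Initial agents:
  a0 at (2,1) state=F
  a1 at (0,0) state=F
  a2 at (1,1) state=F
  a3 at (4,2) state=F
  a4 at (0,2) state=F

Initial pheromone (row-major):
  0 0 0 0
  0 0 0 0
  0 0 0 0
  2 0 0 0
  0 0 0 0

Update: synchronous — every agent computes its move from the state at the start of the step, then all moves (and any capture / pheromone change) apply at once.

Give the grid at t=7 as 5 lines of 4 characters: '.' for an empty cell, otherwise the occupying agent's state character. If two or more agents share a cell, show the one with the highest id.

t=1: a0@(3,0) a1@(0,0) a2@(0,0) a3@(0,1) a4@(0,1) | pheromone: 2 2 0 0 / 0 0 0 0 / 0 0 0 0 / 2 0 0 0 / 0 0 0 0
t=2: a0@(3,0) a1@(0,0) a2@(0,0) a3@(0,0) a4@(0,0) | pheromone: 5 1 0 0 / 0 0 0 0 / 0 0 0 0 / 2 0 0 0 / 0 0 0 0
t=3: a0@(3,0) a1@(0,0) a2@(0,0) a3@(0,0) a4@(0,0) | pheromone: 8 0 0 0 / 0 0 0 0 / 0 0 0 0 / 2 0 0 0 / 0 0 0 0
t=4: a0@(3,0) a1@(0,0) a2@(0,0) a3@(0,0) a4@(0,0) | pheromone: 11 0 0 0 / 0 0 0 0 / 0 0 0 0 / 2 0 0 0 / 0 0 0 0
t=5: a0@(3,0) a1@(0,0) a2@(0,0) a3@(0,0) a4@(0,0) | pheromone: 14 0 0 0 / 0 0 0 0 / 0 0 0 0 / 2 0 0 0 / 0 0 0 0
t=6: a0@(3,0) a1@(0,0) a2@(0,0) a3@(0,0) a4@(0,0) | pheromone: 17 0 0 0 / 0 0 0 0 / 0 0 0 0 / 2 0 0 0 / 0 0 0 0
t=7: a0@(3,0) a1@(0,0) a2@(0,0) a3@(0,0) a4@(0,0) | pheromone: 20 0 0 0 / 0 0 0 0 / 0 0 0 0 / 2 0 0 0 / 0 0 0 0

F...
....
....
F...
....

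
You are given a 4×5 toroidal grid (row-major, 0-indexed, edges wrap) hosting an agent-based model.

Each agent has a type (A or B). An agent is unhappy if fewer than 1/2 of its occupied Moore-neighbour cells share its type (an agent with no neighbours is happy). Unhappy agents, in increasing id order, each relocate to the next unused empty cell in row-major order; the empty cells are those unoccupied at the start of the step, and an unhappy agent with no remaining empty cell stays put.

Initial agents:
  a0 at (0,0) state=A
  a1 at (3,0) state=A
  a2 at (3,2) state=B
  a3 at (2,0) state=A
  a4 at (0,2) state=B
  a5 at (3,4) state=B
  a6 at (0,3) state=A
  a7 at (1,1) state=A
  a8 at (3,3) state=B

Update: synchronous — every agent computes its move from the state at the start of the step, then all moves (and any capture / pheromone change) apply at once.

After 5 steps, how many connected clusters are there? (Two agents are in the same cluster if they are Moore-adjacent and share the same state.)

2

t=1: a0@(0,0):A a1@(3,0):A a2@(3,2):B a3@(2,0):A a4@(0,2):B a5@(0,1):B a6@(0,4):A a7@(1,1):A a8@(3,3):B
t=2: a0@(0,0):A a1@(3,0):A a2@(3,2):B a3@(2,0):A a4@(0,2):B a5@(0,3):B a6@(0,4):A a7@(1,1):A a8@(3,3):B
t=3: (unchanged — steady state)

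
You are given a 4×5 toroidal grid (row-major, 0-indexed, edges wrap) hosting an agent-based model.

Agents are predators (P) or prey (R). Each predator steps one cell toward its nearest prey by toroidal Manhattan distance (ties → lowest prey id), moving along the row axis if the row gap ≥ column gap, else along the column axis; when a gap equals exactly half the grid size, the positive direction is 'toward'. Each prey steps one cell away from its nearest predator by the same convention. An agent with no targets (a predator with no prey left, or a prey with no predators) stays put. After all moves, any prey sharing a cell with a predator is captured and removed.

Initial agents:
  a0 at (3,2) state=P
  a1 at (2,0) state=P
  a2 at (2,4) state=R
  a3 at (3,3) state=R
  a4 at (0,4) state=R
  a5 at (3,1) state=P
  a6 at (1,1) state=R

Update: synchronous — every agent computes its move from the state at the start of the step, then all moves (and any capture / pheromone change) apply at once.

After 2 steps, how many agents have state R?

t=1: a0@(3,3):P a1@(2,4):P a2@(2,3):R a3@(3,4):R a4@(0,0):R a5@(3,2):P a6@(0,1):R
t=2: a0@(2,3):P a1@(2,3):P a2@(1,3):R a3@(3,0):R a4@(0,1):R a5@(2,2):P a6@(1,1):R

4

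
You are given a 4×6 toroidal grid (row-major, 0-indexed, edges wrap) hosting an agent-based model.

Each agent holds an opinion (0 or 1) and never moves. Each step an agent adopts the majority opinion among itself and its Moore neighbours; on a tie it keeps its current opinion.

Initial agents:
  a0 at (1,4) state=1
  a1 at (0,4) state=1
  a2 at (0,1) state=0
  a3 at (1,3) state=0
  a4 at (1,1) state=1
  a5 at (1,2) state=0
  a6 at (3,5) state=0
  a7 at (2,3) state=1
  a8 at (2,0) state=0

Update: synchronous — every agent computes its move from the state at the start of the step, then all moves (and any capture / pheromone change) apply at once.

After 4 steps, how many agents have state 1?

4

t=1: a0@(1,4):1 a1@(0,4):1 a2@(0,1):0 a3@(1,3):1 a4@(1,1):0 a5@(1,2):0 a6@(3,5):0 a7@(2,3):1 a8@(2,0):0
t=2: (unchanged — steady state)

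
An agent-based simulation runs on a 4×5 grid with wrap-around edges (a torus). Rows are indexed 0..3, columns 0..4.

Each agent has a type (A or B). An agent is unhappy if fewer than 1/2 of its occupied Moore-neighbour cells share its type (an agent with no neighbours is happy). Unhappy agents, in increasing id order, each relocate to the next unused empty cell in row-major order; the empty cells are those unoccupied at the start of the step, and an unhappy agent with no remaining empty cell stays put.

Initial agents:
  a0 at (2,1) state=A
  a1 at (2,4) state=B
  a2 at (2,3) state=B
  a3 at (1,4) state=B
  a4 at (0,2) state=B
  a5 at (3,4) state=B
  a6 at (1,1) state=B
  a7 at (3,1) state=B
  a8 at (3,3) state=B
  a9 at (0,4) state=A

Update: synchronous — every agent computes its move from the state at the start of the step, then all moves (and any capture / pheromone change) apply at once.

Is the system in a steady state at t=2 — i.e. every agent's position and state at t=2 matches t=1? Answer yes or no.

no

t=1: a0@(0,0):A a1@(2,4):B a2@(2,3):B a3@(1,4):B a4@(0,2):B a5@(3,4):B a6@(1,1):B a7@(3,1):B a8@(3,3):B a9@(0,1):A
t=2: a0@(0,3):A a1@(2,4):B a2@(2,3):B a3@(1,4):B a4@(0,2):B a5@(3,4):B a6@(0,4):B a7@(1,0):B a8@(3,3):B a9@(1,2):A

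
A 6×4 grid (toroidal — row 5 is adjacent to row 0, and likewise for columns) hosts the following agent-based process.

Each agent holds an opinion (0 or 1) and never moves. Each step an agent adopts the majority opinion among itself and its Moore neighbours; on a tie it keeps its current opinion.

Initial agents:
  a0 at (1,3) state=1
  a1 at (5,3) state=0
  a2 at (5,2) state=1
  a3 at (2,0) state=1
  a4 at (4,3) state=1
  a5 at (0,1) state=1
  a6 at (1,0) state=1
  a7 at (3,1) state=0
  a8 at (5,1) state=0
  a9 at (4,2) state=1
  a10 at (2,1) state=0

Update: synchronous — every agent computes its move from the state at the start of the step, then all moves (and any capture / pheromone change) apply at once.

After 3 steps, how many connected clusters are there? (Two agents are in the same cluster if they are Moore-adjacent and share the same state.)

2

t=1: a0@(1,3):1 a1@(5,3):1 a2@(5,2):1 a3@(2,0):1 a4@(4,3):1 a5@(0,1):1 a6@(1,0):1 a7@(3,1):0 a8@(5,1):1 a9@(4,2):1 a10@(2,1):0
t=2: (unchanged — steady state)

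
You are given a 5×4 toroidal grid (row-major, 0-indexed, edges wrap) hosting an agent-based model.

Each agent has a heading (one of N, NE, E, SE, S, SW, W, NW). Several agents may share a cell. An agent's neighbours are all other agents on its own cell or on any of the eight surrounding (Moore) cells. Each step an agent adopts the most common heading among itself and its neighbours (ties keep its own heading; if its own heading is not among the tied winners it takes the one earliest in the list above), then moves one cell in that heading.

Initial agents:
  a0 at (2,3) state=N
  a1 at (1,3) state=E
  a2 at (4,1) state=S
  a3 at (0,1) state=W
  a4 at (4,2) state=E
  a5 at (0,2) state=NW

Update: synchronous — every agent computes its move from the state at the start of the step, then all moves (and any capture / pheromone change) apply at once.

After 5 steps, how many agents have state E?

t=1: a0@(1,3):N a1@(1,0):E a2@(0,1):S a3@(0,0):W a4@(4,3):E a5@(0,3):E
t=2: a0@(1,0):E a1@(1,1):E a2@(1,1):S a3@(0,1):E a4@(4,0):E a5@(0,0):E
t=3: a0@(1,1):E a1@(1,2):E a2@(1,2):E a3@(0,2):E a4@(4,1):E a5@(0,1):E
t=4: a0@(1,2):E a1@(1,3):E a2@(1,3):E a3@(0,3):E a4@(4,2):E a5@(0,2):E
t=5: a0@(1,3):E a1@(1,0):E a2@(1,0):E a3@(0,0):E a4@(4,3):E a5@(0,3):E

6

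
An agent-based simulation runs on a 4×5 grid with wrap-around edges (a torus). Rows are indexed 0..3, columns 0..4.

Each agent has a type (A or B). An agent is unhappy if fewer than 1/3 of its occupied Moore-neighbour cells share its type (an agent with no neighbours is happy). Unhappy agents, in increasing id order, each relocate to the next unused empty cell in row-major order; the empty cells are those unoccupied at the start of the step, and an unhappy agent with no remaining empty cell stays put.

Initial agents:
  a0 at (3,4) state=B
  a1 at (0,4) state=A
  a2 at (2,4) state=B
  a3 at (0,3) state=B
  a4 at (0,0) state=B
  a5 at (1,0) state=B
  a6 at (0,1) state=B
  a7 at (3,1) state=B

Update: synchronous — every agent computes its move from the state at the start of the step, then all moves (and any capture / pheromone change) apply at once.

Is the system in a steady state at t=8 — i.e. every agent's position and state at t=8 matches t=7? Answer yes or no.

no

t=1: a0@(3,4):B a1@(0,2):A a2@(2,4):B a3@(0,3):B a4@(0,0):B a5@(1,0):B a6@(0,1):B a7@(3,1):B
t=2: a0@(3,4):B a1@(0,4):A a2@(2,4):B a3@(0,3):B a4@(0,0):B a5@(1,0):B a6@(0,1):B a7@(3,1):B
t=3: a0@(3,4):B a1@(0,2):A a2@(2,4):B a3@(0,3):B a4@(0,0):B a5@(1,0):B a6@(0,1):B a7@(3,1):B
t=4: a0@(3,4):B a1@(0,4):A a2@(2,4):B a3@(0,3):B a4@(0,0):B a5@(1,0):B a6@(0,1):B a7@(3,1):B
t=5: a0@(3,4):B a1@(0,2):A a2@(2,4):B a3@(0,3):B a4@(0,0):B a5@(1,0):B a6@(0,1):B a7@(3,1):B
t=6: a0@(3,4):B a1@(0,4):A a2@(2,4):B a3@(0,3):B a4@(0,0):B a5@(1,0):B a6@(0,1):B a7@(3,1):B
t=7: a0@(3,4):B a1@(0,2):A a2@(2,4):B a3@(0,3):B a4@(0,0):B a5@(1,0):B a6@(0,1):B a7@(3,1):B
t=8: a0@(3,4):B a1@(0,4):A a2@(2,4):B a3@(0,3):B a4@(0,0):B a5@(1,0):B a6@(0,1):B a7@(3,1):B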